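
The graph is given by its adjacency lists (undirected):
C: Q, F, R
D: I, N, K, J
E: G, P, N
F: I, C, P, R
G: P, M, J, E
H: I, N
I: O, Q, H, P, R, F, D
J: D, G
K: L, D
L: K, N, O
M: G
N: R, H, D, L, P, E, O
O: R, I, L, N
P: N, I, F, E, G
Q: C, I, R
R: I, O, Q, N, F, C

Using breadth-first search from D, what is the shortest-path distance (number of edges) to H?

2

Level 0: D
Level 1: I, J, K, N
Level 2: E, F, G, H, L, O, P, Q, R
Level 3: C, M
H first appears at level 2.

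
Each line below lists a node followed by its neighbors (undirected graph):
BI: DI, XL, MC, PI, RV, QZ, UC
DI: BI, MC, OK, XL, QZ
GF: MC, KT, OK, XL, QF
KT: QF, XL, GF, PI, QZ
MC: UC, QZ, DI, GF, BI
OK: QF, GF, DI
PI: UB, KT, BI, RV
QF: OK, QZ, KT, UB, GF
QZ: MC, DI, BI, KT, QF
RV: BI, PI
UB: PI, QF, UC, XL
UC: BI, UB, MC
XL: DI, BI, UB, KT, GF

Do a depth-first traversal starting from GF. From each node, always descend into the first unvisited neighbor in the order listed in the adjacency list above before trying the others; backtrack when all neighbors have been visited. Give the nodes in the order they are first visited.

GF MC UC BI DI OK QF QZ KT XL UB PI RV

Visit GF
GF → MC
MC → UC
UC → BI
BI → DI
DI → OK
OK → QF
QF → QZ
QZ → KT
KT → XL
XL → UB
UB → PI
PI → RV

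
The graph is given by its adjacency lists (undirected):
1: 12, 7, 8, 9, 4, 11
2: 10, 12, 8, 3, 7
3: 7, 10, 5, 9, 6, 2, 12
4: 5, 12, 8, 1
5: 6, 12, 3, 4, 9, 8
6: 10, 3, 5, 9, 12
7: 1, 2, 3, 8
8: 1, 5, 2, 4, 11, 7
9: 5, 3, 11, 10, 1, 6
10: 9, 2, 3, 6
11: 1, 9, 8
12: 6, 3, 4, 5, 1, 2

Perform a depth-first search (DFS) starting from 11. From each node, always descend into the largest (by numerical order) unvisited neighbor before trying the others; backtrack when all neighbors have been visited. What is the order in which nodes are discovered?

11 → 9 → 10 → 6 → 12 → 5 → 8 → 7 → 3 → 2 → 1 → 4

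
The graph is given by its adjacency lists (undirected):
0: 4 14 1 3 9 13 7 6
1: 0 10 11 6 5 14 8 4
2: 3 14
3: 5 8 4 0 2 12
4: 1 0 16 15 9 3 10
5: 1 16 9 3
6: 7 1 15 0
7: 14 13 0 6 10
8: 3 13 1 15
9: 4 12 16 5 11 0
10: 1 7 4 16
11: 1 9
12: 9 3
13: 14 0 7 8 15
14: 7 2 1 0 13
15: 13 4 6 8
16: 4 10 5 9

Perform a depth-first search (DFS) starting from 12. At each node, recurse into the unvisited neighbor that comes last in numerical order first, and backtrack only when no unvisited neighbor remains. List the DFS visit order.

Visit 12
12 → 9
9 → 16
16 → 10
10 → 7
7 → 14
14 → 13
13 → 15
15 → 8
8 → 3
3 → 5
5 → 1
1 → 11
1 → 6
6 → 0
0 → 4
3 → 2

12, 9, 16, 10, 7, 14, 13, 15, 8, 3, 5, 1, 11, 6, 0, 4, 2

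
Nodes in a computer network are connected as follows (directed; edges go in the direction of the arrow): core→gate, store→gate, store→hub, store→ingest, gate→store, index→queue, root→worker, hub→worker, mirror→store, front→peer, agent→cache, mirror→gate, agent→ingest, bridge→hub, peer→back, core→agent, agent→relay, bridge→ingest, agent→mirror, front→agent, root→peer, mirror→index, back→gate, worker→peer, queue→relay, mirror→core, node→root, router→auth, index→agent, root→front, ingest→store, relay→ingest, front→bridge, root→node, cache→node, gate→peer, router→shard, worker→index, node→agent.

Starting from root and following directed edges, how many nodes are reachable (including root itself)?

BFS from root visits: root, front, node, peer, worker, agent, bridge, back, index, cache, ingest, mirror, relay, hub, gate, queue, store, core
Reachable nodes: 18 of 21 total.

18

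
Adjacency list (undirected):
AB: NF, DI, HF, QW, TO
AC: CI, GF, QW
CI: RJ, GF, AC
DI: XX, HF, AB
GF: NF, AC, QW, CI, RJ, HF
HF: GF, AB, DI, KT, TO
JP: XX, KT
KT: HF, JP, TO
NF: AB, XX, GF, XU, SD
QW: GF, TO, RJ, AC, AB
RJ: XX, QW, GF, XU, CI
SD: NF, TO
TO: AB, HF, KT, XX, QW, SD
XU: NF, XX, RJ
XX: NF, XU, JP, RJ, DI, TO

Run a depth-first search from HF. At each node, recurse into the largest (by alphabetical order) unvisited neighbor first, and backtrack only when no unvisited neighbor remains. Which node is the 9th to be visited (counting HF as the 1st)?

Visit HF
HF → TO
TO → XX
XX → XU
XU → RJ
RJ → QW
QW → GF
GF → NF
NF → SD
NF → AB
AB → DI
GF → CI
CI → AC
XX → JP
JP → KT

Visit order: HF, TO, XX, XU, RJ, QW, GF, NF, SD, AB, DI, CI, AC, JP, KT

SD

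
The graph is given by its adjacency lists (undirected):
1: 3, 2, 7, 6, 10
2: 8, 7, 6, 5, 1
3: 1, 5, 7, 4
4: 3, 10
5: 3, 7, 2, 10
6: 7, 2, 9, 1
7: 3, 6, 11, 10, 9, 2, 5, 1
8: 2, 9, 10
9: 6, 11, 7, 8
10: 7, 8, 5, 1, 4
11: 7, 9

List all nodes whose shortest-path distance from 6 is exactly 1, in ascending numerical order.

Level 0: 6
Level 1: 1, 2, 7, 9
Level 2: 3, 5, 8, 10, 11
Level 3: 4

1, 2, 7, 9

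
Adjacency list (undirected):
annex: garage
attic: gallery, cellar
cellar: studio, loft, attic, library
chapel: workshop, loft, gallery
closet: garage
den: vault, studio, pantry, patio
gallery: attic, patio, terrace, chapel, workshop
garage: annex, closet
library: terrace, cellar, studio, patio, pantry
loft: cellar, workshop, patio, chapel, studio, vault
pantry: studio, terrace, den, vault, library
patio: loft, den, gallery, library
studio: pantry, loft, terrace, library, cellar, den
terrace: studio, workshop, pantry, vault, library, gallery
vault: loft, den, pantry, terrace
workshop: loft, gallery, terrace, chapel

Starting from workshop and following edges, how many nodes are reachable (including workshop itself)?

BFS from workshop visits: workshop, terrace, loft, gallery, chapel, vault, studio, pantry, library, patio, cellar, attic, den
Reachable nodes: 13 of 16 total.

13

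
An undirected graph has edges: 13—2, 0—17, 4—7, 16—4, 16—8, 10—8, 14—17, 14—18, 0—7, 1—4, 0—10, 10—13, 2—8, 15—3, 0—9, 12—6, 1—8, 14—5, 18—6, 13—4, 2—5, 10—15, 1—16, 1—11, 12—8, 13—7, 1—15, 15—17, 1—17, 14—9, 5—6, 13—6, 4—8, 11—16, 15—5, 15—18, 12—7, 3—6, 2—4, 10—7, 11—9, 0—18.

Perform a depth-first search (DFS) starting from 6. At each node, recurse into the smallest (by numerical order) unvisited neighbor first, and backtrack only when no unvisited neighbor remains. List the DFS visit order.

6 3 15 1 4 2 5 14 9 0 7 10 8 12 16 11 13 17 18

Visit 6
6 → 3
3 → 15
15 → 1
1 → 4
4 → 2
2 → 5
5 → 14
14 → 9
9 → 0
0 → 7
7 → 10
10 → 8
8 → 12
8 → 16
16 → 11
10 → 13
0 → 17
0 → 18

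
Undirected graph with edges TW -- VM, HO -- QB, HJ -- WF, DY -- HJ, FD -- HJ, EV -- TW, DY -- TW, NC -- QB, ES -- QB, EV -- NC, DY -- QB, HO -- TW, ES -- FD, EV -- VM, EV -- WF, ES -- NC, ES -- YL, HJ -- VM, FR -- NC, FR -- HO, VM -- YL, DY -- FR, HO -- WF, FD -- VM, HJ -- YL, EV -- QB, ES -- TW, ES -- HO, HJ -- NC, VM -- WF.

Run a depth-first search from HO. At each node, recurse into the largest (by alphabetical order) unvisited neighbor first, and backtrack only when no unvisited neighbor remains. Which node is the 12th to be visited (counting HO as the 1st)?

DY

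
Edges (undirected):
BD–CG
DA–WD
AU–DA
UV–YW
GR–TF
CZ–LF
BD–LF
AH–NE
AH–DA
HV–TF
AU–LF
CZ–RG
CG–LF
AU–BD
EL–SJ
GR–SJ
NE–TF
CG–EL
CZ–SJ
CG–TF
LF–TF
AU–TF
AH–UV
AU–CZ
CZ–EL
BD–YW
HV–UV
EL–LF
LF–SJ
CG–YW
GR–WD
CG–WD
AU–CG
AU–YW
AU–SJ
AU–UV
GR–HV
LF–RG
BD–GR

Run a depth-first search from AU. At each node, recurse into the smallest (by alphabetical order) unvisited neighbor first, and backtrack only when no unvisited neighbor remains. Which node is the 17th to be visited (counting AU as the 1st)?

Visit AU
AU → BD
BD → CG
CG → EL
EL → CZ
CZ → LF
LF → RG
LF → SJ
SJ → GR
GR → HV
HV → TF
TF → NE
NE → AH
AH → DA
DA → WD
AH → UV
UV → YW

Visit order: AU, BD, CG, EL, CZ, LF, RG, SJ, GR, HV, TF, NE, AH, DA, WD, UV, YW

YW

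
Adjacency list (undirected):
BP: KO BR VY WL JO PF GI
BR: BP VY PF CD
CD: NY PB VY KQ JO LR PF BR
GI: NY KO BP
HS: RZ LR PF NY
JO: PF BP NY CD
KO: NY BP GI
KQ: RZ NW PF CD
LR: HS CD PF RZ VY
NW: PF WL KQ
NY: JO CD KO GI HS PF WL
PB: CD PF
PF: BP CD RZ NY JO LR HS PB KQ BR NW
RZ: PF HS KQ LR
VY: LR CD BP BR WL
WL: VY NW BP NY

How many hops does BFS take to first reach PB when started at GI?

3

Level 0: GI
Level 1: BP, KO, NY
Level 2: BR, CD, HS, JO, PF, VY, WL
Level 3: KQ, LR, NW, PB, RZ
PB first appears at level 3.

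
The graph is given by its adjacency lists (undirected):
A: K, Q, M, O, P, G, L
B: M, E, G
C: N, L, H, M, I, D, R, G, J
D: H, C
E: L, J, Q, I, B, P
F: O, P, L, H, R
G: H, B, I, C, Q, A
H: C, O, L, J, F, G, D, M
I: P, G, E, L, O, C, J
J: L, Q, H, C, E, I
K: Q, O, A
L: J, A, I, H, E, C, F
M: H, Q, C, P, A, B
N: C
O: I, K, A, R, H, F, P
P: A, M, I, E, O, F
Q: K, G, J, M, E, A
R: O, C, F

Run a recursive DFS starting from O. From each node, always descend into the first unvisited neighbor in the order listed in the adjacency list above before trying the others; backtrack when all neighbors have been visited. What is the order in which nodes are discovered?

Visit O
O → I
I → P
P → A
A → K
K → Q
Q → G
G → H
H → C
C → N
C → L
L → J
J → E
E → B
B → M
L → F
F → R
C → D

O -> I -> P -> A -> K -> Q -> G -> H -> C -> N -> L -> J -> E -> B -> M -> F -> R -> D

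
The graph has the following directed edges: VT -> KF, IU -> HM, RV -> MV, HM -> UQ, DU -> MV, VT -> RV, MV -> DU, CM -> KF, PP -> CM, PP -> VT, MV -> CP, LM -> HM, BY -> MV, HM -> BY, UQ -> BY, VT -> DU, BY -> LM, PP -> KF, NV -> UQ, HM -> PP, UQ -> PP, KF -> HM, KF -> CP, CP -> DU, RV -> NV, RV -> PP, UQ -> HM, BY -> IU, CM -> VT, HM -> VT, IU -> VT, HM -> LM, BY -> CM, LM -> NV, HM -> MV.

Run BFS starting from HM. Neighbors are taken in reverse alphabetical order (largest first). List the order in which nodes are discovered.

Visit HM; enqueue VT, UQ, PP, MV, LM, BY → queue [VT, UQ, PP, MV, LM, BY]
Visit VT; enqueue RV, KF, DU → queue [UQ, PP, MV, LM, BY, RV, KF, DU]
Visit UQ → queue [PP, MV, LM, BY, RV, KF, DU]
Visit PP; enqueue CM → queue [MV, LM, BY, RV, KF, DU, CM]
Visit MV; enqueue CP → queue [LM, BY, RV, KF, DU, CM, CP]
Visit LM; enqueue NV → queue [BY, RV, KF, DU, CM, CP, NV]
Visit BY; enqueue IU → queue [RV, KF, DU, CM, CP, NV, IU]
Visit RV → queue [KF, DU, CM, CP, NV, IU]
Visit KF → queue [DU, CM, CP, NV, IU]
Visit DU → queue [CM, CP, NV, IU]
Visit CM → queue [CP, NV, IU]
Visit CP → queue [NV, IU]
Visit NV → queue [IU]
Visit IU → queue []

HM, VT, UQ, PP, MV, LM, BY, RV, KF, DU, CM, CP, NV, IU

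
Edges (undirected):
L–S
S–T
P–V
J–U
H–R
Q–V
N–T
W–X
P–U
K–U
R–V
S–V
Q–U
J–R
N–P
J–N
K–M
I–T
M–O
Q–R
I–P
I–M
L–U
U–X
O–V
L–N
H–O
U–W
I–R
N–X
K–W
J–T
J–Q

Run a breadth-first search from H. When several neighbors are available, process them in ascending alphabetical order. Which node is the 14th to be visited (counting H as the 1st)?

U

Visit H; enqueue O, R → queue [O, R]
Visit O; enqueue M, V → queue [R, M, V]
Visit R; enqueue I, J, Q → queue [M, V, I, J, Q]
Visit M; enqueue K → queue [V, I, J, Q, K]
Visit V; enqueue P, S → queue [I, J, Q, K, P, S]
Visit I; enqueue T → queue [J, Q, K, P, S, T]
Visit J; enqueue N, U → queue [Q, K, P, S, T, N, U]
Visit Q → queue [K, P, S, T, N, U]
Visit K; enqueue W → queue [P, S, T, N, U, W]
Visit P → queue [S, T, N, U, W]
Visit S; enqueue L → queue [T, N, U, W, L]
Visit T → queue [N, U, W, L]
Visit N; enqueue X → queue [U, W, L, X]
Visit U → queue [W, L, X]
Visit W → queue [L, X]
Visit L → queue [X]
Visit X → queue []

Visit order: H, O, R, M, V, I, J, Q, K, P, S, T, N, U, W, L, X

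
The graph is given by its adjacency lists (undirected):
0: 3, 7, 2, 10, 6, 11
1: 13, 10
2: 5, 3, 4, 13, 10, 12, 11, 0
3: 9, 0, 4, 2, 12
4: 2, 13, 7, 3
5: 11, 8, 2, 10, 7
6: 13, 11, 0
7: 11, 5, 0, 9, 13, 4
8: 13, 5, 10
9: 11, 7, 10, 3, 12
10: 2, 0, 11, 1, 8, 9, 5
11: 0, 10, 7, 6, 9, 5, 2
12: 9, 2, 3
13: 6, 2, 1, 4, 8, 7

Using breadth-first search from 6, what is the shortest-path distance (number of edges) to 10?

2

Level 0: 6
Level 1: 0, 11, 13
Level 2: 1, 2, 3, 4, 5, 7, 8, 9, 10
Level 3: 12
10 first appears at level 2.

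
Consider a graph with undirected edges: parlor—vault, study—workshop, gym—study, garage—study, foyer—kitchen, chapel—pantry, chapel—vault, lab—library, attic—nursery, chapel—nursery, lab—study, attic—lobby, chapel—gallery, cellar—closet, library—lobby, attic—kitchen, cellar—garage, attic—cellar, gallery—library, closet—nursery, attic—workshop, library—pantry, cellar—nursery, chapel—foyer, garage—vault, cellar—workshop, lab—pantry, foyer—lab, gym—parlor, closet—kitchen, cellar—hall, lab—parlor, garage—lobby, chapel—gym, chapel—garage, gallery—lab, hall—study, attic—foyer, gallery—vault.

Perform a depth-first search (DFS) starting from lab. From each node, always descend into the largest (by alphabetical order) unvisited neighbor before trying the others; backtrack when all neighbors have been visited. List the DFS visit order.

Visit lab
lab → study
study → workshop
workshop → cellar
cellar → nursery
nursery → closet
closet → kitchen
kitchen → foyer
foyer → chapel
chapel → vault
vault → parlor
parlor → gym
vault → garage
garage → lobby
lobby → library
library → pantry
library → gallery
lobby → attic
cellar → hall

lab, study, workshop, cellar, nursery, closet, kitchen, foyer, chapel, vault, parlor, gym, garage, lobby, library, pantry, gallery, attic, hall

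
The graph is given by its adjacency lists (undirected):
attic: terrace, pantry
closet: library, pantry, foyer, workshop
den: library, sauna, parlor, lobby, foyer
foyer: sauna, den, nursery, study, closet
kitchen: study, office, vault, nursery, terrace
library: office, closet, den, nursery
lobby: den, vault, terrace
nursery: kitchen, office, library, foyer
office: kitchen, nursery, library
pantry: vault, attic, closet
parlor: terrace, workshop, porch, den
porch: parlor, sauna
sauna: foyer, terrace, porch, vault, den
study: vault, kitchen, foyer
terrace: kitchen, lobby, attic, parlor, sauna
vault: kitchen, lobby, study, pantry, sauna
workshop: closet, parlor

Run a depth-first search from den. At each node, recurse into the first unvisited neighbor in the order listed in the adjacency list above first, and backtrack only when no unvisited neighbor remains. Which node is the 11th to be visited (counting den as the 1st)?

closet

Visit den
den → library
library → office
office → kitchen
kitchen → study
study → vault
vault → lobby
lobby → terrace
terrace → attic
attic → pantry
pantry → closet
closet → foyer
foyer → sauna
sauna → porch
porch → parlor
parlor → workshop
foyer → nursery

Visit order: den, library, office, kitchen, study, vault, lobby, terrace, attic, pantry, closet, foyer, sauna, porch, parlor, workshop, nursery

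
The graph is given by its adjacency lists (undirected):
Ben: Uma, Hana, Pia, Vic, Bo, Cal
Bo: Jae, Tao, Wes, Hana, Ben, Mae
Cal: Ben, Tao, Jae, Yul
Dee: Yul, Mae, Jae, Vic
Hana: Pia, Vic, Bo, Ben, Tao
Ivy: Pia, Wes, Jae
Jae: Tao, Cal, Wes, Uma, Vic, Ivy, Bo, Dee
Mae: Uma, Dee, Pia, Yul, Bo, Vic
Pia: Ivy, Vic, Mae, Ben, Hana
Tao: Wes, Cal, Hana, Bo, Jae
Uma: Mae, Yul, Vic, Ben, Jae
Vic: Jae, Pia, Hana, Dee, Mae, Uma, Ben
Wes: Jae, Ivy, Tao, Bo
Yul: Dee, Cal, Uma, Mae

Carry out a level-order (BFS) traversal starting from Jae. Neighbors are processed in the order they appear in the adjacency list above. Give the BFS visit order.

Jae, Tao, Cal, Wes, Uma, Vic, Ivy, Bo, Dee, Hana, Ben, Yul, Mae, Pia

Visit Jae; enqueue Tao, Cal, Wes, Uma, Vic, Ivy, Bo, Dee → queue [Tao, Cal, Wes, Uma, Vic, Ivy, Bo, Dee]
Visit Tao; enqueue Hana → queue [Cal, Wes, Uma, Vic, Ivy, Bo, Dee, Hana]
Visit Cal; enqueue Ben, Yul → queue [Wes, Uma, Vic, Ivy, Bo, Dee, Hana, Ben, Yul]
Visit Wes → queue [Uma, Vic, Ivy, Bo, Dee, Hana, Ben, Yul]
Visit Uma; enqueue Mae → queue [Vic, Ivy, Bo, Dee, Hana, Ben, Yul, Mae]
Visit Vic; enqueue Pia → queue [Ivy, Bo, Dee, Hana, Ben, Yul, Mae, Pia]
Visit Ivy → queue [Bo, Dee, Hana, Ben, Yul, Mae, Pia]
Visit Bo → queue [Dee, Hana, Ben, Yul, Mae, Pia]
Visit Dee → queue [Hana, Ben, Yul, Mae, Pia]
Visit Hana → queue [Ben, Yul, Mae, Pia]
Visit Ben → queue [Yul, Mae, Pia]
Visit Yul → queue [Mae, Pia]
Visit Mae → queue [Pia]
Visit Pia → queue []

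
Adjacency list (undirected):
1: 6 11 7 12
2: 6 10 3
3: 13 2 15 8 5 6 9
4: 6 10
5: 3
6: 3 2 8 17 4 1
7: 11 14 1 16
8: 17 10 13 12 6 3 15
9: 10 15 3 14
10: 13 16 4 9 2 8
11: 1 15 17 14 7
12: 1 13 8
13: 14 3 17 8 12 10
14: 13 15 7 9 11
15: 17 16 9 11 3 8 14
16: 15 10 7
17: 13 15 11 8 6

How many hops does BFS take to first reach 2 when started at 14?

Level 0: 14
Level 1: 7, 9, 11, 13, 15
Level 2: 1, 3, 8, 10, 12, 16, 17
Level 3: 2, 4, 5, 6
2 first appears at level 3.

3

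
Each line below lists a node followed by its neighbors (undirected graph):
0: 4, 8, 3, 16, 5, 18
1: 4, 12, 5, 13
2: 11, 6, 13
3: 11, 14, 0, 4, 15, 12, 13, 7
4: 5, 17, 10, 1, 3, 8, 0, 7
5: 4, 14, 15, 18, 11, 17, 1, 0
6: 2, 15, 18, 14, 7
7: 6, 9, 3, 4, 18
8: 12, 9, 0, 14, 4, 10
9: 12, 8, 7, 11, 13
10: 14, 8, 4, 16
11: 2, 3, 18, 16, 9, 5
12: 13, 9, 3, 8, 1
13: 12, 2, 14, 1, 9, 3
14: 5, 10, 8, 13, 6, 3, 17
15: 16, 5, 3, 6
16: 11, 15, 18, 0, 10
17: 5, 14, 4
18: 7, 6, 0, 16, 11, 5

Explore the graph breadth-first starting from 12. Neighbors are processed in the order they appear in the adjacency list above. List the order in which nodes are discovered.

12, 13, 9, 3, 8, 1, 2, 14, 7, 11, 0, 4, 15, 10, 5, 6, 17, 18, 16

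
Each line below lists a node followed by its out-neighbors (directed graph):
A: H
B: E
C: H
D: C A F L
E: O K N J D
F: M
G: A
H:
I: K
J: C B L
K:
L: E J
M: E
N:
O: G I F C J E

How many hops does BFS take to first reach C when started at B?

3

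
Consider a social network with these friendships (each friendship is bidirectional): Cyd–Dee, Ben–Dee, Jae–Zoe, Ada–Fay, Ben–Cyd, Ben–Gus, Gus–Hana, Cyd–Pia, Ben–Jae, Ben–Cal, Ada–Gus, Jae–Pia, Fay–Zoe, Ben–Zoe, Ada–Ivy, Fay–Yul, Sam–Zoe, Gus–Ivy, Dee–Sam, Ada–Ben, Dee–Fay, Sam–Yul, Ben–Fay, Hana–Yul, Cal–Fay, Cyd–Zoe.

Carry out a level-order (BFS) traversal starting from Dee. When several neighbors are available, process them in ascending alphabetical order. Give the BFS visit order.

Dee, Ben, Cyd, Fay, Sam, Ada, Cal, Gus, Jae, Zoe, Pia, Yul, Ivy, Hana

Visit Dee; enqueue Ben, Cyd, Fay, Sam → queue [Ben, Cyd, Fay, Sam]
Visit Ben; enqueue Ada, Cal, Gus, Jae, Zoe → queue [Cyd, Fay, Sam, Ada, Cal, Gus, Jae, Zoe]
Visit Cyd; enqueue Pia → queue [Fay, Sam, Ada, Cal, Gus, Jae, Zoe, Pia]
Visit Fay; enqueue Yul → queue [Sam, Ada, Cal, Gus, Jae, Zoe, Pia, Yul]
Visit Sam → queue [Ada, Cal, Gus, Jae, Zoe, Pia, Yul]
Visit Ada; enqueue Ivy → queue [Cal, Gus, Jae, Zoe, Pia, Yul, Ivy]
Visit Cal → queue [Gus, Jae, Zoe, Pia, Yul, Ivy]
Visit Gus; enqueue Hana → queue [Jae, Zoe, Pia, Yul, Ivy, Hana]
Visit Jae → queue [Zoe, Pia, Yul, Ivy, Hana]
Visit Zoe → queue [Pia, Yul, Ivy, Hana]
Visit Pia → queue [Yul, Ivy, Hana]
Visit Yul → queue [Ivy, Hana]
Visit Ivy → queue [Hana]
Visit Hana → queue []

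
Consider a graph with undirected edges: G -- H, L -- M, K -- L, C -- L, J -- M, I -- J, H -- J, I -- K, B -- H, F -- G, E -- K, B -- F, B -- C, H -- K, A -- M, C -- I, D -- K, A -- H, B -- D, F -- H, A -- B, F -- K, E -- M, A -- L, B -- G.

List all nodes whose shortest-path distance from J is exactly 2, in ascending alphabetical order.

Level 0: J
Level 1: H, I, M
Level 2: A, B, C, E, F, G, K, L
Level 3: D

A, B, C, E, F, G, K, L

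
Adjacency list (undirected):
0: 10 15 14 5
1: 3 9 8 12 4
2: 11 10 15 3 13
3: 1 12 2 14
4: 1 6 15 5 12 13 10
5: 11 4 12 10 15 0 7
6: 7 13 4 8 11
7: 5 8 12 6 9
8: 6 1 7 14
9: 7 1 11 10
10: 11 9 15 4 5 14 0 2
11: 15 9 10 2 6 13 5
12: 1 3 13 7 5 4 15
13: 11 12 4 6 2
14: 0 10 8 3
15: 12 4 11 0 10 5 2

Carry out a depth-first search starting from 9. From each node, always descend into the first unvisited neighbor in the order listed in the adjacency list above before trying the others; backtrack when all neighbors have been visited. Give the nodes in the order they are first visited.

Visit 9
9 → 7
7 → 5
5 → 11
11 → 15
15 → 12
12 → 1
1 → 3
3 → 2
2 → 10
10 → 4
4 → 6
6 → 13
6 → 8
8 → 14
14 → 0

9, 7, 5, 11, 15, 12, 1, 3, 2, 10, 4, 6, 13, 8, 14, 0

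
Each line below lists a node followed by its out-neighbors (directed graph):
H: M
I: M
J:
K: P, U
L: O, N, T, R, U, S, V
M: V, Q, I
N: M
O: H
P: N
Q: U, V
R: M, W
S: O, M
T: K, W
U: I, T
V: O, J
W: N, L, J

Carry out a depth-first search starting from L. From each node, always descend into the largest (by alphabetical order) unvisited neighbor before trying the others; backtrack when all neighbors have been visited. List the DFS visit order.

L -> V -> O -> H -> M -> Q -> U -> T -> W -> N -> J -> K -> P -> I -> S -> R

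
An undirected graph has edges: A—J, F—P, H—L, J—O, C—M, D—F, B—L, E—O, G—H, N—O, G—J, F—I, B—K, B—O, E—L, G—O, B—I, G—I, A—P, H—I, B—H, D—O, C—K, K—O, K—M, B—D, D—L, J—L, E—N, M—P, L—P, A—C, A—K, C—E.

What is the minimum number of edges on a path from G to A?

2

Level 0: G
Level 1: H, I, J, O
Level 2: A, B, D, E, F, K, L, N
Level 3: C, M, P
A first appears at level 2.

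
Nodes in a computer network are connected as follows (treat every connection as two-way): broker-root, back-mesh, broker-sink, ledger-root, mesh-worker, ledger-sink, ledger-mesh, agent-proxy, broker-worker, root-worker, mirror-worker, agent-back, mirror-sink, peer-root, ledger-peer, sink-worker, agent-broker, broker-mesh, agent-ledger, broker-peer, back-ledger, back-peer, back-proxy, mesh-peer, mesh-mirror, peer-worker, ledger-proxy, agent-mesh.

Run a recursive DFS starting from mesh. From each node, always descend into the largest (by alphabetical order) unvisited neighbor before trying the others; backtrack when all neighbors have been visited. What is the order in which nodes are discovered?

mesh -> worker -> sink -> mirror -> ledger -> root -> peer -> broker -> agent -> proxy -> back

Visit mesh
mesh → worker
worker → sink
sink → mirror
sink → ledger
ledger → root
root → peer
peer → broker
broker → agent
agent → proxy
proxy → back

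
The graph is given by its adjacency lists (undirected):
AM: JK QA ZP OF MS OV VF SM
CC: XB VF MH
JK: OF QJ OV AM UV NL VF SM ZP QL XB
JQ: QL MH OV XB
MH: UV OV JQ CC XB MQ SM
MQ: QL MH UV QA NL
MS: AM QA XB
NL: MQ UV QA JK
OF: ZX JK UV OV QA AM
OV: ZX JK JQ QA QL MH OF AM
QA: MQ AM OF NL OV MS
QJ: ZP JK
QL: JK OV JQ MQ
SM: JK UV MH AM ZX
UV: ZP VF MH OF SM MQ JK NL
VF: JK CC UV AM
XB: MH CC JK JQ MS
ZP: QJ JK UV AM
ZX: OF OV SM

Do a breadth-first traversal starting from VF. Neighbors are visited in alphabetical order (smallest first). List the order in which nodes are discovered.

VF -> AM -> CC -> JK -> UV -> MS -> OF -> OV -> QA -> SM -> ZP -> MH -> XB -> NL -> QJ -> QL -> MQ -> ZX -> JQ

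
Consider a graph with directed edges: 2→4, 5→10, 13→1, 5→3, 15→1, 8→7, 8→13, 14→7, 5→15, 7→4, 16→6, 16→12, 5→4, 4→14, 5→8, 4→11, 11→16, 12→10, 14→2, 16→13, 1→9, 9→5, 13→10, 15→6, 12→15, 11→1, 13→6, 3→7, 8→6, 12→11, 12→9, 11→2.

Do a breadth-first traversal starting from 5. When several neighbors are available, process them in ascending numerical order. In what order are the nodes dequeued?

Visit 5; enqueue 3, 4, 8, 10, 15 → queue [3, 4, 8, 10, 15]
Visit 3; enqueue 7 → queue [4, 8, 10, 15, 7]
Visit 4; enqueue 11, 14 → queue [8, 10, 15, 7, 11, 14]
Visit 8; enqueue 6, 13 → queue [10, 15, 7, 11, 14, 6, 13]
Visit 10 → queue [15, 7, 11, 14, 6, 13]
Visit 15; enqueue 1 → queue [7, 11, 14, 6, 13, 1]
Visit 7 → queue [11, 14, 6, 13, 1]
Visit 11; enqueue 2, 16 → queue [14, 6, 13, 1, 2, 16]
Visit 14 → queue [6, 13, 1, 2, 16]
Visit 6 → queue [13, 1, 2, 16]
Visit 13 → queue [1, 2, 16]
Visit 1; enqueue 9 → queue [2, 16, 9]
Visit 2 → queue [16, 9]
Visit 16; enqueue 12 → queue [9, 12]
Visit 9 → queue [12]
Visit 12 → queue []

5 -> 3 -> 4 -> 8 -> 10 -> 15 -> 7 -> 11 -> 14 -> 6 -> 13 -> 1 -> 2 -> 16 -> 9 -> 12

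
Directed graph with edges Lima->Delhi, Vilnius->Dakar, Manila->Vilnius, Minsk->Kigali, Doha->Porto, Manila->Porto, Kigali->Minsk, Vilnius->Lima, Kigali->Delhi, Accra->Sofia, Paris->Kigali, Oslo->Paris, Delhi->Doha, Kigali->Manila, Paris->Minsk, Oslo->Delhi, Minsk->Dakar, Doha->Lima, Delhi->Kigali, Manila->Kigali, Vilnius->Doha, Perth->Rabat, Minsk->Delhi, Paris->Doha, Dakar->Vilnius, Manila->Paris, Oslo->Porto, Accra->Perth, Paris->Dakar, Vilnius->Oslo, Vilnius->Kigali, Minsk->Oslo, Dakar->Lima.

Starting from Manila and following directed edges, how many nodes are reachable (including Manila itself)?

11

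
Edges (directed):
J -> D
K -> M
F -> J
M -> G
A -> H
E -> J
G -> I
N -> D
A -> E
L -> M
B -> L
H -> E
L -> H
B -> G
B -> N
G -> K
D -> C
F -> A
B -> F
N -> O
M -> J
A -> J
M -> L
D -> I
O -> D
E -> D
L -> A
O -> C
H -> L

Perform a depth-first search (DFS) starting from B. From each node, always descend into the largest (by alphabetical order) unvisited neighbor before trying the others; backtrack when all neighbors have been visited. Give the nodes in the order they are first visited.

Visit B
B → N
N → O
O → D
D → I
D → C
B → L
L → M
M → J
M → G
G → K
L → H
H → E
L → A
B → F

B, N, O, D, I, C, L, M, J, G, K, H, E, A, F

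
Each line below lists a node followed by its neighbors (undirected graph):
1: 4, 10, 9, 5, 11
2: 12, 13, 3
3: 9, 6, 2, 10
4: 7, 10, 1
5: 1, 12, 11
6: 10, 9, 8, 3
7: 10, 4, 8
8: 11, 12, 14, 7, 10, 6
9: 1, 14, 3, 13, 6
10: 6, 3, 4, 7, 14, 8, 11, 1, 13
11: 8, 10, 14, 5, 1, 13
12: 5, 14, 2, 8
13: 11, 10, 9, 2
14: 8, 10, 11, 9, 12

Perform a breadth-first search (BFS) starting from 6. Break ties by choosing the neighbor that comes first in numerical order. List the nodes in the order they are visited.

Visit 6; enqueue 3, 8, 9, 10 → queue [3, 8, 9, 10]
Visit 3; enqueue 2 → queue [8, 9, 10, 2]
Visit 8; enqueue 7, 11, 12, 14 → queue [9, 10, 2, 7, 11, 12, 14]
Visit 9; enqueue 1, 13 → queue [10, 2, 7, 11, 12, 14, 1, 13]
Visit 10; enqueue 4 → queue [2, 7, 11, 12, 14, 1, 13, 4]
Visit 2 → queue [7, 11, 12, 14, 1, 13, 4]
Visit 7 → queue [11, 12, 14, 1, 13, 4]
Visit 11; enqueue 5 → queue [12, 14, 1, 13, 4, 5]
Visit 12 → queue [14, 1, 13, 4, 5]
Visit 14 → queue [1, 13, 4, 5]
Visit 1 → queue [13, 4, 5]
Visit 13 → queue [4, 5]
Visit 4 → queue [5]
Visit 5 → queue []

6 3 8 9 10 2 7 11 12 14 1 13 4 5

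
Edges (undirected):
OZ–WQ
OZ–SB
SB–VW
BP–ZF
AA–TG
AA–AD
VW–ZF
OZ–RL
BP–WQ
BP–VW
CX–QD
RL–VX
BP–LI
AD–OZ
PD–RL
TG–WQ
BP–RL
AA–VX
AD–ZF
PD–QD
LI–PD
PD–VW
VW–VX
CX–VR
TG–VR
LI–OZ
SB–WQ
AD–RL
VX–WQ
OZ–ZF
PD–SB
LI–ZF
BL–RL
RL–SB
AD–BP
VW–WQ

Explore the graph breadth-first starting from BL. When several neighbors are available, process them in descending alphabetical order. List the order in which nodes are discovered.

Visit BL; enqueue RL → queue [RL]
Visit RL; enqueue VX, SB, PD, OZ, BP, AD → queue [VX, SB, PD, OZ, BP, AD]
Visit VX; enqueue WQ, VW, AA → queue [SB, PD, OZ, BP, AD, WQ, VW, AA]
Visit SB → queue [PD, OZ, BP, AD, WQ, VW, AA]
Visit PD; enqueue QD, LI → queue [OZ, BP, AD, WQ, VW, AA, QD, LI]
Visit OZ; enqueue ZF → queue [BP, AD, WQ, VW, AA, QD, LI, ZF]
Visit BP → queue [AD, WQ, VW, AA, QD, LI, ZF]
Visit AD → queue [WQ, VW, AA, QD, LI, ZF]
Visit WQ; enqueue TG → queue [VW, AA, QD, LI, ZF, TG]
Visit VW → queue [AA, QD, LI, ZF, TG]
Visit AA → queue [QD, LI, ZF, TG]
Visit QD; enqueue CX → queue [LI, ZF, TG, CX]
Visit LI → queue [ZF, TG, CX]
Visit ZF → queue [TG, CX]
Visit TG; enqueue VR → queue [CX, VR]
Visit CX → queue [VR]
Visit VR → queue []

BL, RL, VX, SB, PD, OZ, BP, AD, WQ, VW, AA, QD, LI, ZF, TG, CX, VR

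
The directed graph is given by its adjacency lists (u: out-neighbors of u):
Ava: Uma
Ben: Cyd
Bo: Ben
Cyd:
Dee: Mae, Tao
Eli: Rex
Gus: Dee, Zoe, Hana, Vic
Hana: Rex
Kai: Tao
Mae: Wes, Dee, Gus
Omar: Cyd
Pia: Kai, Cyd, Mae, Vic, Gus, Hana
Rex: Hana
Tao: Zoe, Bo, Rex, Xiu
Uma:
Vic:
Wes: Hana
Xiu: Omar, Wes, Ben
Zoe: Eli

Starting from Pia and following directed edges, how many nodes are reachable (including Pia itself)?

BFS from Pia visits: Pia, Cyd, Gus, Hana, Kai, Mae, Vic, Dee, Zoe, Rex, Tao, Wes, Eli, Bo, Xiu, Ben, Omar
Reachable nodes: 17 of 19 total.

17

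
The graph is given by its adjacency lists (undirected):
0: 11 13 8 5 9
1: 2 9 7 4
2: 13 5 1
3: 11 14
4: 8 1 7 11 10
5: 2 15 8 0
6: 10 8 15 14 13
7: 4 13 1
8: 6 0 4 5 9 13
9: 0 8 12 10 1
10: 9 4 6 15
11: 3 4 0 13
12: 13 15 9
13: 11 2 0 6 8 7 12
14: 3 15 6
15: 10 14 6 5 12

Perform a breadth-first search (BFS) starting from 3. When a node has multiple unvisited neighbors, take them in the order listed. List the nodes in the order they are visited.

Visit 3; enqueue 11, 14 → queue [11, 14]
Visit 11; enqueue 4, 0, 13 → queue [14, 4, 0, 13]
Visit 14; enqueue 15, 6 → queue [4, 0, 13, 15, 6]
Visit 4; enqueue 8, 1, 7, 10 → queue [0, 13, 15, 6, 8, 1, 7, 10]
Visit 0; enqueue 5, 9 → queue [13, 15, 6, 8, 1, 7, 10, 5, 9]
Visit 13; enqueue 2, 12 → queue [15, 6, 8, 1, 7, 10, 5, 9, 2, 12]
Visit 15 → queue [6, 8, 1, 7, 10, 5, 9, 2, 12]
Visit 6 → queue [8, 1, 7, 10, 5, 9, 2, 12]
Visit 8 → queue [1, 7, 10, 5, 9, 2, 12]
Visit 1 → queue [7, 10, 5, 9, 2, 12]
Visit 7 → queue [10, 5, 9, 2, 12]
Visit 10 → queue [5, 9, 2, 12]
Visit 5 → queue [9, 2, 12]
Visit 9 → queue [2, 12]
Visit 2 → queue [12]
Visit 12 → queue []

3, 11, 14, 4, 0, 13, 15, 6, 8, 1, 7, 10, 5, 9, 2, 12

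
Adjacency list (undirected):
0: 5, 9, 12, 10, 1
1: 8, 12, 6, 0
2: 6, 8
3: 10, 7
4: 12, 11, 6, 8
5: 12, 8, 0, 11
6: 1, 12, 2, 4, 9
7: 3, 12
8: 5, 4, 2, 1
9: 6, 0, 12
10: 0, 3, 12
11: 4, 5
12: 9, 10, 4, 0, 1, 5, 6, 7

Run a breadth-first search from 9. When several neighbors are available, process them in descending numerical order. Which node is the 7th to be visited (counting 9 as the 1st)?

5

Visit 9; enqueue 12, 6, 0 → queue [12, 6, 0]
Visit 12; enqueue 10, 7, 5, 4, 1 → queue [6, 0, 10, 7, 5, 4, 1]
Visit 6; enqueue 2 → queue [0, 10, 7, 5, 4, 1, 2]
Visit 0 → queue [10, 7, 5, 4, 1, 2]
Visit 10; enqueue 3 → queue [7, 5, 4, 1, 2, 3]
Visit 7 → queue [5, 4, 1, 2, 3]
Visit 5; enqueue 11, 8 → queue [4, 1, 2, 3, 11, 8]
Visit 4 → queue [1, 2, 3, 11, 8]
Visit 1 → queue [2, 3, 11, 8]
Visit 2 → queue [3, 11, 8]
Visit 3 → queue [11, 8]
Visit 11 → queue [8]
Visit 8 → queue []

Visit order: 9, 12, 6, 0, 10, 7, 5, 4, 1, 2, 3, 11, 8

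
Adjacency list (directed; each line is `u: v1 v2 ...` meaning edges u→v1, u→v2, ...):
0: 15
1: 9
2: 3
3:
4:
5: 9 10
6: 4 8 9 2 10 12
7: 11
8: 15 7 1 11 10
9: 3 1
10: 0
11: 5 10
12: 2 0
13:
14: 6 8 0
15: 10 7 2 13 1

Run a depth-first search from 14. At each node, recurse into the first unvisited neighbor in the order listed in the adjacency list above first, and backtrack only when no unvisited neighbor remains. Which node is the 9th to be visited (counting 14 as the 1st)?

11

Visit 14
14 → 6
6 → 4
6 → 8
8 → 15
15 → 10
10 → 0
15 → 7
7 → 11
11 → 5
5 → 9
9 → 3
9 → 1
15 → 2
15 → 13
6 → 12

Visit order: 14, 6, 4, 8, 15, 10, 0, 7, 11, 5, 9, 3, 1, 2, 13, 12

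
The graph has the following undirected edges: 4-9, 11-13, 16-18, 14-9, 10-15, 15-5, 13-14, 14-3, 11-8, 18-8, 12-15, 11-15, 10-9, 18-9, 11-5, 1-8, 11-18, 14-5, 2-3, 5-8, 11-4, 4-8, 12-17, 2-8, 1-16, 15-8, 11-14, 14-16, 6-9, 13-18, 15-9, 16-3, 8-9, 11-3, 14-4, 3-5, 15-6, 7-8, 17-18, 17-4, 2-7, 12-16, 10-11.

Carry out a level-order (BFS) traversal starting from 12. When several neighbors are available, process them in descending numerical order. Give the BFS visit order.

Visit 12; enqueue 17, 16, 15 → queue [17, 16, 15]
Visit 17; enqueue 18, 4 → queue [16, 15, 18, 4]
Visit 16; enqueue 14, 3, 1 → queue [15, 18, 4, 14, 3, 1]
Visit 15; enqueue 11, 10, 9, 8, 6, 5 → queue [18, 4, 14, 3, 1, 11, 10, 9, 8, 6, 5]
Visit 18; enqueue 13 → queue [4, 14, 3, 1, 11, 10, 9, 8, 6, 5, 13]
Visit 4 → queue [14, 3, 1, 11, 10, 9, 8, 6, 5, 13]
Visit 14 → queue [3, 1, 11, 10, 9, 8, 6, 5, 13]
Visit 3; enqueue 2 → queue [1, 11, 10, 9, 8, 6, 5, 13, 2]
Visit 1 → queue [11, 10, 9, 8, 6, 5, 13, 2]
Visit 11 → queue [10, 9, 8, 6, 5, 13, 2]
Visit 10 → queue [9, 8, 6, 5, 13, 2]
Visit 9 → queue [8, 6, 5, 13, 2]
Visit 8; enqueue 7 → queue [6, 5, 13, 2, 7]
Visit 6 → queue [5, 13, 2, 7]
Visit 5 → queue [13, 2, 7]
Visit 13 → queue [2, 7]
Visit 2 → queue [7]
Visit 7 → queue []

12, 17, 16, 15, 18, 4, 14, 3, 1, 11, 10, 9, 8, 6, 5, 13, 2, 7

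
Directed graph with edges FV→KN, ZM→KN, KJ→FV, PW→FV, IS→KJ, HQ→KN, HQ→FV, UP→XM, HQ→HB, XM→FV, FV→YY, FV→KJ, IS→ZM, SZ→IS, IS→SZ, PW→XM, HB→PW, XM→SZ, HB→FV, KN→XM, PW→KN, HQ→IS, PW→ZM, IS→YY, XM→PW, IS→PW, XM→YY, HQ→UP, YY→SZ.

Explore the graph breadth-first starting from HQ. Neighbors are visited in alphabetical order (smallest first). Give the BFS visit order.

Visit HQ; enqueue FV, HB, IS, KN, UP → queue [FV, HB, IS, KN, UP]
Visit FV; enqueue KJ, YY → queue [HB, IS, KN, UP, KJ, YY]
Visit HB; enqueue PW → queue [IS, KN, UP, KJ, YY, PW]
Visit IS; enqueue SZ, ZM → queue [KN, UP, KJ, YY, PW, SZ, ZM]
Visit KN; enqueue XM → queue [UP, KJ, YY, PW, SZ, ZM, XM]
Visit UP → queue [KJ, YY, PW, SZ, ZM, XM]
Visit KJ → queue [YY, PW, SZ, ZM, XM]
Visit YY → queue [PW, SZ, ZM, XM]
Visit PW → queue [SZ, ZM, XM]
Visit SZ → queue [ZM, XM]
Visit ZM → queue [XM]
Visit XM → queue []

HQ → FV → HB → IS → KN → UP → KJ → YY → PW → SZ → ZM → XM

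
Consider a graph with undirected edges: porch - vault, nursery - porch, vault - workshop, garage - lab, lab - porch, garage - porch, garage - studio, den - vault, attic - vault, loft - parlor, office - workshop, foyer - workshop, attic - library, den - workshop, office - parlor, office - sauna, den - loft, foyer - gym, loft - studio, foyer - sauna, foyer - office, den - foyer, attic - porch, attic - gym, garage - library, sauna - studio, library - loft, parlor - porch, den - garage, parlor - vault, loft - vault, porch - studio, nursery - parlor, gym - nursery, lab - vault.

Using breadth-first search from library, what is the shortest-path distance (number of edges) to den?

2

Level 0: library
Level 1: attic, garage, loft
Level 2: den, gym, lab, parlor, porch, studio, vault
Level 3: foyer, nursery, office, sauna, workshop
den first appears at level 2.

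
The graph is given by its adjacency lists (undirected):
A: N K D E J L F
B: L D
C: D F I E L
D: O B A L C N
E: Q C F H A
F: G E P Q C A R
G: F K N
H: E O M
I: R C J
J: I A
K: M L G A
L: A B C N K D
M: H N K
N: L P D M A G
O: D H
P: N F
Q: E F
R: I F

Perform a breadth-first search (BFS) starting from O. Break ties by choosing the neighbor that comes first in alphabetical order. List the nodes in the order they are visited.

O → D → H → A → B → C → L → N → E → M → F → J → K → I → G → P → Q → R

Visit O; enqueue D, H → queue [D, H]
Visit D; enqueue A, B, C, L, N → queue [H, A, B, C, L, N]
Visit H; enqueue E, M → queue [A, B, C, L, N, E, M]
Visit A; enqueue F, J, K → queue [B, C, L, N, E, M, F, J, K]
Visit B → queue [C, L, N, E, M, F, J, K]
Visit C; enqueue I → queue [L, N, E, M, F, J, K, I]
Visit L → queue [N, E, M, F, J, K, I]
Visit N; enqueue G, P → queue [E, M, F, J, K, I, G, P]
Visit E; enqueue Q → queue [M, F, J, K, I, G, P, Q]
Visit M → queue [F, J, K, I, G, P, Q]
Visit F; enqueue R → queue [J, K, I, G, P, Q, R]
Visit J → queue [K, I, G, P, Q, R]
Visit K → queue [I, G, P, Q, R]
Visit I → queue [G, P, Q, R]
Visit G → queue [P, Q, R]
Visit P → queue [Q, R]
Visit Q → queue [R]
Visit R → queue []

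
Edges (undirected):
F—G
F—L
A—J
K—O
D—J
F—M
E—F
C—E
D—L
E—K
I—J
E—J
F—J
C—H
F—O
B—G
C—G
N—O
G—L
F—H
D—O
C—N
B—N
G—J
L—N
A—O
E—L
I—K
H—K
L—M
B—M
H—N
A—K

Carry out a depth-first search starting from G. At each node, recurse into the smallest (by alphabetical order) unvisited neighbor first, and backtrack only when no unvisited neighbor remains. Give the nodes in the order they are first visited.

G -> B -> M -> F -> E -> C -> H -> K -> A -> J -> D -> L -> N -> O -> I

Visit G
G → B
B → M
M → F
F → E
E → C
C → H
H → K
K → A
A → J
J → D
D → L
L → N
N → O
J → I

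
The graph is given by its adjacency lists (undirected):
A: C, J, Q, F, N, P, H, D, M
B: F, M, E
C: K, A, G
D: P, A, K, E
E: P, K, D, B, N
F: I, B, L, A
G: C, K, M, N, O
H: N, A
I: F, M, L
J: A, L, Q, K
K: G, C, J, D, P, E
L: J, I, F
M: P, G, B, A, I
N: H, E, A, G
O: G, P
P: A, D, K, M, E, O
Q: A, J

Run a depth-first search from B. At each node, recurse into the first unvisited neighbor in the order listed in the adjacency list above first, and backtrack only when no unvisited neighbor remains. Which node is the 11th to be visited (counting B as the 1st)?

H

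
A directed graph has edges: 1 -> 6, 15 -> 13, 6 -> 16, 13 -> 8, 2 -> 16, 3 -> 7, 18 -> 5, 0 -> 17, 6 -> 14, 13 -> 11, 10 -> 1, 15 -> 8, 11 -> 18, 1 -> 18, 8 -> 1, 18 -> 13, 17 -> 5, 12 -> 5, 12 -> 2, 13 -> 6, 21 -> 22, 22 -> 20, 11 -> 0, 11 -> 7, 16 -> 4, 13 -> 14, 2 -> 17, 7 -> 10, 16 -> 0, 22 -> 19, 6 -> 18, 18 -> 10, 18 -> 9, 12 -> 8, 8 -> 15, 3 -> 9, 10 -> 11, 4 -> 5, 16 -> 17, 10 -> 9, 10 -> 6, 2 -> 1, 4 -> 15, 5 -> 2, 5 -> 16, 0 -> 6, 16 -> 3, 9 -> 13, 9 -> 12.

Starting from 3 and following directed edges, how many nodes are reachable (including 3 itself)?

19

BFS from 3 visits: 3, 7, 9, 10, 12, 13, 1, 6, 11, 2, 5, 8, 14, 18, 16, 0, 17, 15, 4
Reachable nodes: 19 of 23 total.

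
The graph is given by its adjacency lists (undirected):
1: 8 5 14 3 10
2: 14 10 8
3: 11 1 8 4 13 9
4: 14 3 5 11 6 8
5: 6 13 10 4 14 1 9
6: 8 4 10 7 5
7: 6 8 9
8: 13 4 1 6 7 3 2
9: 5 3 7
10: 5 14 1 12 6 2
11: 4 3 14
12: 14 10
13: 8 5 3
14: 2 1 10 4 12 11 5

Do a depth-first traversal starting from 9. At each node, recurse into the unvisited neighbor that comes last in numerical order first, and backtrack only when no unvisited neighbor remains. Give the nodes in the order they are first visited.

9, 7, 8, 13, 5, 14, 12, 10, 6, 4, 11, 3, 1, 2

Visit 9
9 → 7
7 → 8
8 → 13
13 → 5
5 → 14
14 → 12
12 → 10
10 → 6
6 → 4
4 → 11
11 → 3
3 → 1
10 → 2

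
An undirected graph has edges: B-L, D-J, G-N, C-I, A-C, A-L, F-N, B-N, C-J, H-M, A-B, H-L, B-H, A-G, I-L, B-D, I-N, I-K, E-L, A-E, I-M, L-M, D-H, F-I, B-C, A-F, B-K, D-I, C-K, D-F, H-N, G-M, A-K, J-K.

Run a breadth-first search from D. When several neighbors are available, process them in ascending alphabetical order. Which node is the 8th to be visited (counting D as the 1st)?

C

Visit D; enqueue B, F, H, I, J → queue [B, F, H, I, J]
Visit B; enqueue A, C, K, L, N → queue [F, H, I, J, A, C, K, L, N]
Visit F → queue [H, I, J, A, C, K, L, N]
Visit H; enqueue M → queue [I, J, A, C, K, L, N, M]
Visit I → queue [J, A, C, K, L, N, M]
Visit J → queue [A, C, K, L, N, M]
Visit A; enqueue E, G → queue [C, K, L, N, M, E, G]
Visit C → queue [K, L, N, M, E, G]
Visit K → queue [L, N, M, E, G]
Visit L → queue [N, M, E, G]
Visit N → queue [M, E, G]
Visit M → queue [E, G]
Visit E → queue [G]
Visit G → queue []

Visit order: D, B, F, H, I, J, A, C, K, L, N, M, E, G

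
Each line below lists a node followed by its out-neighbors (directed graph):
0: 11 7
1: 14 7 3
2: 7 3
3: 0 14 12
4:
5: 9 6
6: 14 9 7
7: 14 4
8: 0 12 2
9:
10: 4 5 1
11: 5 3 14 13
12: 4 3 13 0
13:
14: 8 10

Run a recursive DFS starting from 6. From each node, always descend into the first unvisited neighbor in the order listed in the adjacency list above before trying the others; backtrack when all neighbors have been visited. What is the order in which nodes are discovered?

6, 14, 8, 0, 11, 5, 9, 3, 12, 4, 13, 7, 2, 10, 1

Visit 6
6 → 14
14 → 8
8 → 0
0 → 11
11 → 5
5 → 9
11 → 3
3 → 12
12 → 4
12 → 13
0 → 7
8 → 2
14 → 10
10 → 1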